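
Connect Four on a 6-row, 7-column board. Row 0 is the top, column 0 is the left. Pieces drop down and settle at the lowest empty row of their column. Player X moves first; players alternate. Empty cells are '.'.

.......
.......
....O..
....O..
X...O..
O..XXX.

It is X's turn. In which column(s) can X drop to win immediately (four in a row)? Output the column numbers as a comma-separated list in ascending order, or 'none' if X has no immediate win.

Answer: 2,6

Derivation:
col 0: drop X → no win
col 1: drop X → no win
col 2: drop X → WIN!
col 3: drop X → no win
col 4: drop X → no win
col 5: drop X → no win
col 6: drop X → WIN!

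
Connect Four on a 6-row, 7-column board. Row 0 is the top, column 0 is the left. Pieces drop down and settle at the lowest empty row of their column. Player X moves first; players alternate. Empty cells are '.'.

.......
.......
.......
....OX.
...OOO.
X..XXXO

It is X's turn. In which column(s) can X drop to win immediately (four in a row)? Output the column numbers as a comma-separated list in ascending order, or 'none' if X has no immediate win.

Answer: 2

Derivation:
col 0: drop X → no win
col 1: drop X → no win
col 2: drop X → WIN!
col 3: drop X → no win
col 4: drop X → no win
col 5: drop X → no win
col 6: drop X → no win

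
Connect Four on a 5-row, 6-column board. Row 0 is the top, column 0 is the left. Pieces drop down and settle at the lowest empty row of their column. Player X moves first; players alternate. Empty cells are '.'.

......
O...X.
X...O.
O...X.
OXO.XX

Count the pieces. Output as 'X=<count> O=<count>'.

X=6 O=5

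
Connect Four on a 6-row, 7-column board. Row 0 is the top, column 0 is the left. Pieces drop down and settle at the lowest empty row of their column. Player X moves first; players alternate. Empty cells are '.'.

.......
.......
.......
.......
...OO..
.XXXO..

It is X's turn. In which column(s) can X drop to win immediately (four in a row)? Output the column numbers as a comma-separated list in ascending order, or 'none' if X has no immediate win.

Answer: 0

Derivation:
col 0: drop X → WIN!
col 1: drop X → no win
col 2: drop X → no win
col 3: drop X → no win
col 4: drop X → no win
col 5: drop X → no win
col 6: drop X → no win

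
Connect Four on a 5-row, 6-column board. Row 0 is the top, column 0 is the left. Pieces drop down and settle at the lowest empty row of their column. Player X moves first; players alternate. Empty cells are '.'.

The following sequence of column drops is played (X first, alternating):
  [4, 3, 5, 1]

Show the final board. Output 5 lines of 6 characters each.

Answer: ......
......
......
......
.O.OXX

Derivation:
Move 1: X drops in col 4, lands at row 4
Move 2: O drops in col 3, lands at row 4
Move 3: X drops in col 5, lands at row 4
Move 4: O drops in col 1, lands at row 4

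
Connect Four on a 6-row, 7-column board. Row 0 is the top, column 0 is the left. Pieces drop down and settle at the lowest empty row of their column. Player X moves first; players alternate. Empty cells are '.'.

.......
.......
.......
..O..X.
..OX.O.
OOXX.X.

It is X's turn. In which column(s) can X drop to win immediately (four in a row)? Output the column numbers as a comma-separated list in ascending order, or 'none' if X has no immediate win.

col 0: drop X → no win
col 1: drop X → no win
col 2: drop X → no win
col 3: drop X → no win
col 4: drop X → WIN!
col 5: drop X → no win
col 6: drop X → no win

Answer: 4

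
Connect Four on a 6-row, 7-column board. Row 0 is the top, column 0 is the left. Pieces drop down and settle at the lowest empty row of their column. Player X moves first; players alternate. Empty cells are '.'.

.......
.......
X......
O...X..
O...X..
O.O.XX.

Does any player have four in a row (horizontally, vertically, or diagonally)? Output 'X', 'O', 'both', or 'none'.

none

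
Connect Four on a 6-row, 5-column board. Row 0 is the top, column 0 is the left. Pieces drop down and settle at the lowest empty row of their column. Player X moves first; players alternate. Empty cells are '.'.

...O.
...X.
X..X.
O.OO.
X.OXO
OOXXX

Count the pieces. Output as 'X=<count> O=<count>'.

X=8 O=8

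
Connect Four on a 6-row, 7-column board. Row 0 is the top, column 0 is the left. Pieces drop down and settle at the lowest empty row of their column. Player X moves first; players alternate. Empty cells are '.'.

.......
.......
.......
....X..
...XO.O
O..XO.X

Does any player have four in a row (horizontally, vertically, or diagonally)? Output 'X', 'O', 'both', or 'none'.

none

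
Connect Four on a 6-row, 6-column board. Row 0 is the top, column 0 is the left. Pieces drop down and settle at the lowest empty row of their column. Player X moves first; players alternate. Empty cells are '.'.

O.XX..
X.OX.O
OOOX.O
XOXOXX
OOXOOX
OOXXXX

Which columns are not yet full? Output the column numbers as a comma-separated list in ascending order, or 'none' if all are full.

col 0: top cell = 'O' → FULL
col 1: top cell = '.' → open
col 2: top cell = 'X' → FULL
col 3: top cell = 'X' → FULL
col 4: top cell = '.' → open
col 5: top cell = '.' → open

Answer: 1,4,5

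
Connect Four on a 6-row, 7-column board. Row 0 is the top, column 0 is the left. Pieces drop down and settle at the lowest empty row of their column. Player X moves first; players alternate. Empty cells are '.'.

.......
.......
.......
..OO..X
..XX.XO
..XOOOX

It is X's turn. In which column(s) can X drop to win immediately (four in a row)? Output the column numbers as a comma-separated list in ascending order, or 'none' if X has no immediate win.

Answer: 4

Derivation:
col 0: drop X → no win
col 1: drop X → no win
col 2: drop X → no win
col 3: drop X → no win
col 4: drop X → WIN!
col 5: drop X → no win
col 6: drop X → no win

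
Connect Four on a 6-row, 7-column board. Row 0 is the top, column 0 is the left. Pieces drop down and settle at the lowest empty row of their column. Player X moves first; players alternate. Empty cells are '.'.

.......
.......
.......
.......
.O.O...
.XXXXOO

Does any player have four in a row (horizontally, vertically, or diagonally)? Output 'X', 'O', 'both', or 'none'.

X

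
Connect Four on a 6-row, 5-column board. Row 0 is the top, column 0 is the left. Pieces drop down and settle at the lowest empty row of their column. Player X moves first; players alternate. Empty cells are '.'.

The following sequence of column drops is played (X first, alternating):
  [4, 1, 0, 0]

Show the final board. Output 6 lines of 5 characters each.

Answer: .....
.....
.....
.....
O....
XO..X

Derivation:
Move 1: X drops in col 4, lands at row 5
Move 2: O drops in col 1, lands at row 5
Move 3: X drops in col 0, lands at row 5
Move 4: O drops in col 0, lands at row 4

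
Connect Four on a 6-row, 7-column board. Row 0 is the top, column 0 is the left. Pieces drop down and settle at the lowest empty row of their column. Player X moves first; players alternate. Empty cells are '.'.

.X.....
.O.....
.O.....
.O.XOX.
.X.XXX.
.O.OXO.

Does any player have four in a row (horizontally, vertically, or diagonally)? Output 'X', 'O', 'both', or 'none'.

none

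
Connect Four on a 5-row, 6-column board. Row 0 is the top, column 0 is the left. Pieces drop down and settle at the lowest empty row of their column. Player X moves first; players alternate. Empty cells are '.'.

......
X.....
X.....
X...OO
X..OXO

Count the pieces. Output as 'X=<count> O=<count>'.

X=5 O=4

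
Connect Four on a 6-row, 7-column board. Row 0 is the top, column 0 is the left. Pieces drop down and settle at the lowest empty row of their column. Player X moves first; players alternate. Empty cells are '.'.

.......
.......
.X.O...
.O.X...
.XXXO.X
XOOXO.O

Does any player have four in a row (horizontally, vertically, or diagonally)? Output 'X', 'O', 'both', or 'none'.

none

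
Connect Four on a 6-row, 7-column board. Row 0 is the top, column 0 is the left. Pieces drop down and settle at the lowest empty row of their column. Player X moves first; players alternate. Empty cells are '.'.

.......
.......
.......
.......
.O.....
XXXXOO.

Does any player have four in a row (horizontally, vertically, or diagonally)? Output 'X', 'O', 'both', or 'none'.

X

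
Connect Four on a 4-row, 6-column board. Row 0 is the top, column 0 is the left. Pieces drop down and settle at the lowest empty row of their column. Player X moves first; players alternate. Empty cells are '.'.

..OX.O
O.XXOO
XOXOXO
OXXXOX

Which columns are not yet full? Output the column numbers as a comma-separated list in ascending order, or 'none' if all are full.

col 0: top cell = '.' → open
col 1: top cell = '.' → open
col 2: top cell = 'O' → FULL
col 3: top cell = 'X' → FULL
col 4: top cell = '.' → open
col 5: top cell = 'O' → FULL

Answer: 0,1,4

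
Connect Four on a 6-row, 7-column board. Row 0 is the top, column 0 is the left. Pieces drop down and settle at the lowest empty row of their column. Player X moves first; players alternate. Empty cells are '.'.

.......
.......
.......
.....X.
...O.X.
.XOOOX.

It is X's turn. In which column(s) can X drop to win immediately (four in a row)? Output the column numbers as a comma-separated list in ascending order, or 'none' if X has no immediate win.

col 0: drop X → no win
col 1: drop X → no win
col 2: drop X → no win
col 3: drop X → no win
col 4: drop X → no win
col 5: drop X → WIN!
col 6: drop X → no win

Answer: 5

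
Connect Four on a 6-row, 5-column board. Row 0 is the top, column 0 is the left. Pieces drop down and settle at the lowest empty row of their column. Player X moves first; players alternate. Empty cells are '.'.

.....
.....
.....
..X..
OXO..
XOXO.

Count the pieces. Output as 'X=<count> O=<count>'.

X=4 O=4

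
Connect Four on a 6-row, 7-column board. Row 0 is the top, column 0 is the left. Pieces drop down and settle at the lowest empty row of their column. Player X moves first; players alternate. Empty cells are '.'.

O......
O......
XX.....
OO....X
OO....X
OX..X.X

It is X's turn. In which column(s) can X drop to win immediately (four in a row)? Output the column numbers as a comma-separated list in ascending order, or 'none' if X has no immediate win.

col 1: drop X → no win
col 2: drop X → no win
col 3: drop X → no win
col 4: drop X → no win
col 5: drop X → no win
col 6: drop X → WIN!

Answer: 6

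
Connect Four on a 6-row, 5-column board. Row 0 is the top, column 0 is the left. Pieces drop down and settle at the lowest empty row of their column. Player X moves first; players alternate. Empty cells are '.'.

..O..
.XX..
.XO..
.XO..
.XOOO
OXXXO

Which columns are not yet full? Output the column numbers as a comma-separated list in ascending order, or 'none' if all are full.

col 0: top cell = '.' → open
col 1: top cell = '.' → open
col 2: top cell = 'O' → FULL
col 3: top cell = '.' → open
col 4: top cell = '.' → open

Answer: 0,1,3,4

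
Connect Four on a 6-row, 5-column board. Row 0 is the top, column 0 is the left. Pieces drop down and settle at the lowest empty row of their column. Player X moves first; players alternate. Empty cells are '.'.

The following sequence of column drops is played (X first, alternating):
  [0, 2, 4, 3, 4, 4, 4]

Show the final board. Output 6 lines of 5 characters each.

Answer: .....
.....
....X
....O
....X
X.OOX

Derivation:
Move 1: X drops in col 0, lands at row 5
Move 2: O drops in col 2, lands at row 5
Move 3: X drops in col 4, lands at row 5
Move 4: O drops in col 3, lands at row 5
Move 5: X drops in col 4, lands at row 4
Move 6: O drops in col 4, lands at row 3
Move 7: X drops in col 4, lands at row 2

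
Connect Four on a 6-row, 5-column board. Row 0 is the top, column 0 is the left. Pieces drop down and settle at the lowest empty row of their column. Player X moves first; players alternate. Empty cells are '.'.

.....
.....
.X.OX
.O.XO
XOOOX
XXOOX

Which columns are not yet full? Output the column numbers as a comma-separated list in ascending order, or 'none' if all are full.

col 0: top cell = '.' → open
col 1: top cell = '.' → open
col 2: top cell = '.' → open
col 3: top cell = '.' → open
col 4: top cell = '.' → open

Answer: 0,1,2,3,4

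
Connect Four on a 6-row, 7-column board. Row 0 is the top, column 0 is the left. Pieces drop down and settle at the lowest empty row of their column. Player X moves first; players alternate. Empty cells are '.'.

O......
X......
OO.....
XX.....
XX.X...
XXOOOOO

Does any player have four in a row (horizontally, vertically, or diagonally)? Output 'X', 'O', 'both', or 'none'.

O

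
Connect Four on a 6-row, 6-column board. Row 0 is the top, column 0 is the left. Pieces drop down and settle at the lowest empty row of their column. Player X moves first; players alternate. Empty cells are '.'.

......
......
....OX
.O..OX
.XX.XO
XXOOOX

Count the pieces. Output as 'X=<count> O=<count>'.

X=8 O=7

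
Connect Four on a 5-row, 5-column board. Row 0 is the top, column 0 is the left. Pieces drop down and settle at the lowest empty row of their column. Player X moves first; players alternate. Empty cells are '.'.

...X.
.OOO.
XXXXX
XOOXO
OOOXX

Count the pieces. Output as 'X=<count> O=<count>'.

X=10 O=9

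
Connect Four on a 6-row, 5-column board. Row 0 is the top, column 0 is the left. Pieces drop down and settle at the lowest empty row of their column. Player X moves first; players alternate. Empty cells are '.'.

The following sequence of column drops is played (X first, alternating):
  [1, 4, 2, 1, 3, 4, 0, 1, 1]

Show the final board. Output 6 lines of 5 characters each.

Move 1: X drops in col 1, lands at row 5
Move 2: O drops in col 4, lands at row 5
Move 3: X drops in col 2, lands at row 5
Move 4: O drops in col 1, lands at row 4
Move 5: X drops in col 3, lands at row 5
Move 6: O drops in col 4, lands at row 4
Move 7: X drops in col 0, lands at row 5
Move 8: O drops in col 1, lands at row 3
Move 9: X drops in col 1, lands at row 2

Answer: .....
.....
.X...
.O...
.O..O
XXXXO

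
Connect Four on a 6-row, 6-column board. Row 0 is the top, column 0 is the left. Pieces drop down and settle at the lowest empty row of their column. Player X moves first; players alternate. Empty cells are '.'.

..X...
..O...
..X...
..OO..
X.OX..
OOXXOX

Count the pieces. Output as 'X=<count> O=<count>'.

X=7 O=7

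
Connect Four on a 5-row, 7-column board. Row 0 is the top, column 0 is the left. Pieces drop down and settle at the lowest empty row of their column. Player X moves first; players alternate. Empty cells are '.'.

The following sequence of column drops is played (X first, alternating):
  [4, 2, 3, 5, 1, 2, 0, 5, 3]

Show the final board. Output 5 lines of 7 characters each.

Answer: .......
.......
.......
..OX.O.
XXOXXO.

Derivation:
Move 1: X drops in col 4, lands at row 4
Move 2: O drops in col 2, lands at row 4
Move 3: X drops in col 3, lands at row 4
Move 4: O drops in col 5, lands at row 4
Move 5: X drops in col 1, lands at row 4
Move 6: O drops in col 2, lands at row 3
Move 7: X drops in col 0, lands at row 4
Move 8: O drops in col 5, lands at row 3
Move 9: X drops in col 3, lands at row 3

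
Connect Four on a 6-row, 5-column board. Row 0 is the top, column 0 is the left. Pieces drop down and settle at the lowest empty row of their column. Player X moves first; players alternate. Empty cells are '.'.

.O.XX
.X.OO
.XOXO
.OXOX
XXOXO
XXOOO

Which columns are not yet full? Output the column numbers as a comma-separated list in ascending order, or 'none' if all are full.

Answer: 0,2

Derivation:
col 0: top cell = '.' → open
col 1: top cell = 'O' → FULL
col 2: top cell = '.' → open
col 3: top cell = 'X' → FULL
col 4: top cell = 'X' → FULL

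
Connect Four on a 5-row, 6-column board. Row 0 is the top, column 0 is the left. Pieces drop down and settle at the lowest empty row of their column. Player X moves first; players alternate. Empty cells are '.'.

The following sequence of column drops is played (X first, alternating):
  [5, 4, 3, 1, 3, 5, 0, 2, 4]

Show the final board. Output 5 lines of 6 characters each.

Answer: ......
......
......
...XXO
XOOXOX

Derivation:
Move 1: X drops in col 5, lands at row 4
Move 2: O drops in col 4, lands at row 4
Move 3: X drops in col 3, lands at row 4
Move 4: O drops in col 1, lands at row 4
Move 5: X drops in col 3, lands at row 3
Move 6: O drops in col 5, lands at row 3
Move 7: X drops in col 0, lands at row 4
Move 8: O drops in col 2, lands at row 4
Move 9: X drops in col 4, lands at row 3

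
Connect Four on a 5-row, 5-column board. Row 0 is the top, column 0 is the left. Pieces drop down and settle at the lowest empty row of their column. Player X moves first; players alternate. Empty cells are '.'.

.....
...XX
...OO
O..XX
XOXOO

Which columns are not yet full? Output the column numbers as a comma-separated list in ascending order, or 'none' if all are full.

Answer: 0,1,2,3,4

Derivation:
col 0: top cell = '.' → open
col 1: top cell = '.' → open
col 2: top cell = '.' → open
col 3: top cell = '.' → open
col 4: top cell = '.' → open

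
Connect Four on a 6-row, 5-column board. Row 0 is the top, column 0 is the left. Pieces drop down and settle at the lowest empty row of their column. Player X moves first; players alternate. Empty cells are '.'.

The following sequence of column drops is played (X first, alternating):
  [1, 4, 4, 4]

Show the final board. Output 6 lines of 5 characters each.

Answer: .....
.....
.....
....O
....X
.X..O

Derivation:
Move 1: X drops in col 1, lands at row 5
Move 2: O drops in col 4, lands at row 5
Move 3: X drops in col 4, lands at row 4
Move 4: O drops in col 4, lands at row 3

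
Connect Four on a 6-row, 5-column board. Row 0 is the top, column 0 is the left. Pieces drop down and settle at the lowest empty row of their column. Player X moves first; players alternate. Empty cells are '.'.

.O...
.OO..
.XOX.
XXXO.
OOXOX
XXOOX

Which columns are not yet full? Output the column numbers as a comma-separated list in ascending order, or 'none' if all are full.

col 0: top cell = '.' → open
col 1: top cell = 'O' → FULL
col 2: top cell = '.' → open
col 3: top cell = '.' → open
col 4: top cell = '.' → open

Answer: 0,2,3,4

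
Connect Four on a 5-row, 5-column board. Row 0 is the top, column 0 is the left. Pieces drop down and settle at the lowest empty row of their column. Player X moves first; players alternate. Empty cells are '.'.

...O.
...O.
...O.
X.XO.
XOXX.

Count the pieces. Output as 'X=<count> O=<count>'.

X=5 O=5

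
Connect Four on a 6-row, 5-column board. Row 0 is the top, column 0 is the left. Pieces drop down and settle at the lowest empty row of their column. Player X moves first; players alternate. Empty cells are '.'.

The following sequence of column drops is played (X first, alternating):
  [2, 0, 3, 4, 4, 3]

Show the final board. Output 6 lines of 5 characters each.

Move 1: X drops in col 2, lands at row 5
Move 2: O drops in col 0, lands at row 5
Move 3: X drops in col 3, lands at row 5
Move 4: O drops in col 4, lands at row 5
Move 5: X drops in col 4, lands at row 4
Move 6: O drops in col 3, lands at row 4

Answer: .....
.....
.....
.....
...OX
O.XXO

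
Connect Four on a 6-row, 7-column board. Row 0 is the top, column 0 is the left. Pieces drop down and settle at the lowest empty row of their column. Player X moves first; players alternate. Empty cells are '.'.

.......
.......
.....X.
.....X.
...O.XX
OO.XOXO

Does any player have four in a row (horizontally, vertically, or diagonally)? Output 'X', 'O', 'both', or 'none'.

X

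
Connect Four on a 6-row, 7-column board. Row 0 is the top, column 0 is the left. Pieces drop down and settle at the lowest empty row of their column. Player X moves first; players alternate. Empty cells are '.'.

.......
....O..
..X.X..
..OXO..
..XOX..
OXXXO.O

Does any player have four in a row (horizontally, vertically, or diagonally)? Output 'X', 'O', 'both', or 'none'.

X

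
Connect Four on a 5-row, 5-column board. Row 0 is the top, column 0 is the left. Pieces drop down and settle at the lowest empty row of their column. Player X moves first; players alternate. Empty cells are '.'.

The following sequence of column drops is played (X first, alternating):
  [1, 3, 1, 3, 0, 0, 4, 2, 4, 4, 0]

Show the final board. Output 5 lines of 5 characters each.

Move 1: X drops in col 1, lands at row 4
Move 2: O drops in col 3, lands at row 4
Move 3: X drops in col 1, lands at row 3
Move 4: O drops in col 3, lands at row 3
Move 5: X drops in col 0, lands at row 4
Move 6: O drops in col 0, lands at row 3
Move 7: X drops in col 4, lands at row 4
Move 8: O drops in col 2, lands at row 4
Move 9: X drops in col 4, lands at row 3
Move 10: O drops in col 4, lands at row 2
Move 11: X drops in col 0, lands at row 2

Answer: .....
.....
X...O
OX.OX
XXOOX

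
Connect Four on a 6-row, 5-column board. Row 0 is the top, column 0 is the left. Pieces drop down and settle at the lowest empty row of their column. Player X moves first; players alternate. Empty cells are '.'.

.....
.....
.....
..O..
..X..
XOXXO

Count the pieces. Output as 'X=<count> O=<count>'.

X=4 O=3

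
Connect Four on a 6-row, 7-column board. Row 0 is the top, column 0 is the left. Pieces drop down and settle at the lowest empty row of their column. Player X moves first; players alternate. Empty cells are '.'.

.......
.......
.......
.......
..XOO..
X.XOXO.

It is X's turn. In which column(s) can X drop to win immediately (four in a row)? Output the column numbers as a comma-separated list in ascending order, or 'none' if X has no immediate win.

Answer: none

Derivation:
col 0: drop X → no win
col 1: drop X → no win
col 2: drop X → no win
col 3: drop X → no win
col 4: drop X → no win
col 5: drop X → no win
col 6: drop X → no win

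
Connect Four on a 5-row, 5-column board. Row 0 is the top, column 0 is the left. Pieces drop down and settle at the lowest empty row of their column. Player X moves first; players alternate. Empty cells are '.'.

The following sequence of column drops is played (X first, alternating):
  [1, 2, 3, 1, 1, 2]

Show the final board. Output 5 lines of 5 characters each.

Answer: .....
.....
.X...
.OO..
.XOX.

Derivation:
Move 1: X drops in col 1, lands at row 4
Move 2: O drops in col 2, lands at row 4
Move 3: X drops in col 3, lands at row 4
Move 4: O drops in col 1, lands at row 3
Move 5: X drops in col 1, lands at row 2
Move 6: O drops in col 2, lands at row 3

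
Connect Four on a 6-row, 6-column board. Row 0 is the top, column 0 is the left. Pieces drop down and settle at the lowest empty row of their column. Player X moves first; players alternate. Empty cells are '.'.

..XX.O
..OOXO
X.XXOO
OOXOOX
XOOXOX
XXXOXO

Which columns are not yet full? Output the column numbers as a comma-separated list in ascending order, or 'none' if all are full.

Answer: 0,1,4

Derivation:
col 0: top cell = '.' → open
col 1: top cell = '.' → open
col 2: top cell = 'X' → FULL
col 3: top cell = 'X' → FULL
col 4: top cell = '.' → open
col 5: top cell = 'O' → FULL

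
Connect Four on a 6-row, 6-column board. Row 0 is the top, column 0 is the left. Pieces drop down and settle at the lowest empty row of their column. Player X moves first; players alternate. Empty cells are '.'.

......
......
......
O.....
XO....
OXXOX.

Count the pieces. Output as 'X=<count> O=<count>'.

X=4 O=4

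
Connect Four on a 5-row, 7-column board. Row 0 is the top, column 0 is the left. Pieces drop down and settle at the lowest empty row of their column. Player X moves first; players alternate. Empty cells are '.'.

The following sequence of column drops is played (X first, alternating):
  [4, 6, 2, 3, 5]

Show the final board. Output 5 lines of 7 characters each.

Answer: .......
.......
.......
.......
..XOXXO

Derivation:
Move 1: X drops in col 4, lands at row 4
Move 2: O drops in col 6, lands at row 4
Move 3: X drops in col 2, lands at row 4
Move 4: O drops in col 3, lands at row 4
Move 5: X drops in col 5, lands at row 4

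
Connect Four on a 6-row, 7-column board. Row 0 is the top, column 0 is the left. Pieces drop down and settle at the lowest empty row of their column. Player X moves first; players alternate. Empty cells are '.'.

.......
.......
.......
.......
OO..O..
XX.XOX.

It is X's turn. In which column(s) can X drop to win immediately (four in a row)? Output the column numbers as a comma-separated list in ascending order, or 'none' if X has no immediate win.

Answer: 2

Derivation:
col 0: drop X → no win
col 1: drop X → no win
col 2: drop X → WIN!
col 3: drop X → no win
col 4: drop X → no win
col 5: drop X → no win
col 6: drop X → no win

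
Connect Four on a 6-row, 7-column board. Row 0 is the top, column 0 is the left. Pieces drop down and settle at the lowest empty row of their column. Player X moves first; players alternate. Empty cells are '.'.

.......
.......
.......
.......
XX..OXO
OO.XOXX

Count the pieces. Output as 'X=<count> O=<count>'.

X=6 O=5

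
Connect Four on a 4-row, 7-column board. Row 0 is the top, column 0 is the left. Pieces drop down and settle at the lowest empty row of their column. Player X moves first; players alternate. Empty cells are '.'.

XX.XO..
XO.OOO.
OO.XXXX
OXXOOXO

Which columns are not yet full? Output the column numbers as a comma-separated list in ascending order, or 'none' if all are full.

Answer: 2,5,6

Derivation:
col 0: top cell = 'X' → FULL
col 1: top cell = 'X' → FULL
col 2: top cell = '.' → open
col 3: top cell = 'X' → FULL
col 4: top cell = 'O' → FULL
col 5: top cell = '.' → open
col 6: top cell = '.' → open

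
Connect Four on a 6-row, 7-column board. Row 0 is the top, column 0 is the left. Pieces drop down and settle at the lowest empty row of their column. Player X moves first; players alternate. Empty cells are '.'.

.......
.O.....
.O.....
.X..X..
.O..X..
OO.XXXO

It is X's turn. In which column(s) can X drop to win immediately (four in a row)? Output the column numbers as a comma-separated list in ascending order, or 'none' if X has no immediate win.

Answer: 2,4

Derivation:
col 0: drop X → no win
col 1: drop X → no win
col 2: drop X → WIN!
col 3: drop X → no win
col 4: drop X → WIN!
col 5: drop X → no win
col 6: drop X → no win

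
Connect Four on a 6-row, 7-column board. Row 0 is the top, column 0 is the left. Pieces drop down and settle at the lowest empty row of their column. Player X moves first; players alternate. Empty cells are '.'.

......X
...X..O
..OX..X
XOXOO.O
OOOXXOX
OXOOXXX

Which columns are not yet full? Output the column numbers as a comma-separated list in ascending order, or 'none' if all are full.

Answer: 0,1,2,3,4,5

Derivation:
col 0: top cell = '.' → open
col 1: top cell = '.' → open
col 2: top cell = '.' → open
col 3: top cell = '.' → open
col 4: top cell = '.' → open
col 5: top cell = '.' → open
col 6: top cell = 'X' → FULL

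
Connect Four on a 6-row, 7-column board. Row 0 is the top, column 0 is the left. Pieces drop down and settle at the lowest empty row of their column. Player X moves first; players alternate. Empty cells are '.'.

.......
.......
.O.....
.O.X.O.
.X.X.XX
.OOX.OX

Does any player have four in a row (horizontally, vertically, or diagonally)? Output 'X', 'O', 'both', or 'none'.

none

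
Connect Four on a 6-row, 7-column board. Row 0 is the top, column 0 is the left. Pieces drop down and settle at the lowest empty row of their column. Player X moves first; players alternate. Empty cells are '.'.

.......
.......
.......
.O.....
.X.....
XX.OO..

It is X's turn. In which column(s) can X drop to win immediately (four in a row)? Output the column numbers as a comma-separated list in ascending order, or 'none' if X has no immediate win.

col 0: drop X → no win
col 1: drop X → no win
col 2: drop X → no win
col 3: drop X → no win
col 4: drop X → no win
col 5: drop X → no win
col 6: drop X → no win

Answer: none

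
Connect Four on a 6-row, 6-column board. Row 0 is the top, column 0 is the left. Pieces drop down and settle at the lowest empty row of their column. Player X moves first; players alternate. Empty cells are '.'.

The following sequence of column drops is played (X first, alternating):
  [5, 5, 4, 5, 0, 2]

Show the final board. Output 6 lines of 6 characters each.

Answer: ......
......
......
.....O
.....O
X.O.XX

Derivation:
Move 1: X drops in col 5, lands at row 5
Move 2: O drops in col 5, lands at row 4
Move 3: X drops in col 4, lands at row 5
Move 4: O drops in col 5, lands at row 3
Move 5: X drops in col 0, lands at row 5
Move 6: O drops in col 2, lands at row 5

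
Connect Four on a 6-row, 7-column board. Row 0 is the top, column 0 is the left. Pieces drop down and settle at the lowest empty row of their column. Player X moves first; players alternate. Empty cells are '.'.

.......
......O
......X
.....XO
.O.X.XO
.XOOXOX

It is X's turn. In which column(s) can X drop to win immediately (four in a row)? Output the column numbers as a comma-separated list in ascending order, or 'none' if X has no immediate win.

Answer: none

Derivation:
col 0: drop X → no win
col 1: drop X → no win
col 2: drop X → no win
col 3: drop X → no win
col 4: drop X → no win
col 5: drop X → no win
col 6: drop X → no win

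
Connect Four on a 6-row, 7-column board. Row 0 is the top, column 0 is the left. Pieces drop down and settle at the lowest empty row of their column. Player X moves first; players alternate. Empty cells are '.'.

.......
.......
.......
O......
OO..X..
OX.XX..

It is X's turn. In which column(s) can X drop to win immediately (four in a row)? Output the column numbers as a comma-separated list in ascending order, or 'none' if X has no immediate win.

col 0: drop X → no win
col 1: drop X → no win
col 2: drop X → WIN!
col 3: drop X → no win
col 4: drop X → no win
col 5: drop X → no win
col 6: drop X → no win

Answer: 2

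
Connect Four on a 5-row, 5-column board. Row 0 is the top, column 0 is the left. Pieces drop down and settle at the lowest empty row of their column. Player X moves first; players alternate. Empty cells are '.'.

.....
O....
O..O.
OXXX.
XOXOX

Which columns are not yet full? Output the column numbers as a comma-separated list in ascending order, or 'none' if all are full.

col 0: top cell = '.' → open
col 1: top cell = '.' → open
col 2: top cell = '.' → open
col 3: top cell = '.' → open
col 4: top cell = '.' → open

Answer: 0,1,2,3,4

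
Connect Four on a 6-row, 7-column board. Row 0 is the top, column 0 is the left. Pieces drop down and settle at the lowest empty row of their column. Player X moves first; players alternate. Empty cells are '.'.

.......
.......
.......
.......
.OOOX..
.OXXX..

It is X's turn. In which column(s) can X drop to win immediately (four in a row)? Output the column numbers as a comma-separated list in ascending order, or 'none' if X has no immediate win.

col 0: drop X → no win
col 1: drop X → no win
col 2: drop X → no win
col 3: drop X → no win
col 4: drop X → no win
col 5: drop X → WIN!
col 6: drop X → no win

Answer: 5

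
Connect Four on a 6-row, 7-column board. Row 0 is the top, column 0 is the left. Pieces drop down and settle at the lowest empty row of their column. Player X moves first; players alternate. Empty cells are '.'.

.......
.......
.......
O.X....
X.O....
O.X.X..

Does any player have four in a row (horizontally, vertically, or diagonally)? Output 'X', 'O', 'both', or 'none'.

none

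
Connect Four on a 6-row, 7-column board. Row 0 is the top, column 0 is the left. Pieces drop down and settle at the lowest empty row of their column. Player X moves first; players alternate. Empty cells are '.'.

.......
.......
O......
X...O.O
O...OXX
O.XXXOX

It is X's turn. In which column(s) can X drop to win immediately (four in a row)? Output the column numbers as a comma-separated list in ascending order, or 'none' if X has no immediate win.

col 0: drop X → no win
col 1: drop X → WIN!
col 2: drop X → no win
col 3: drop X → no win
col 4: drop X → no win
col 5: drop X → no win
col 6: drop X → no win

Answer: 1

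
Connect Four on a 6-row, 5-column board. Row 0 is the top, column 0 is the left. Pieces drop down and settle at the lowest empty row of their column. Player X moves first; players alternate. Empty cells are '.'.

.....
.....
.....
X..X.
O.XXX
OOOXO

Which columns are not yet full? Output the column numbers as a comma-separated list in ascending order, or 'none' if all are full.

col 0: top cell = '.' → open
col 1: top cell = '.' → open
col 2: top cell = '.' → open
col 3: top cell = '.' → open
col 4: top cell = '.' → open

Answer: 0,1,2,3,4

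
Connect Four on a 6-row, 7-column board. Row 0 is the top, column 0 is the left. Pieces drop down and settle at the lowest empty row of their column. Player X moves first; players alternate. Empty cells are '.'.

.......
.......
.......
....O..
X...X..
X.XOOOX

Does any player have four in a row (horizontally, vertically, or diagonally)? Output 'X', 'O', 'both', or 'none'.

none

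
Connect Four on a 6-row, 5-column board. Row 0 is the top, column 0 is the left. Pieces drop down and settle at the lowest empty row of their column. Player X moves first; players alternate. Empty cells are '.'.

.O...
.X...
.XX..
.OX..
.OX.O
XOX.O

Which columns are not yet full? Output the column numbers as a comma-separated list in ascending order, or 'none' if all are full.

Answer: 0,2,3,4

Derivation:
col 0: top cell = '.' → open
col 1: top cell = 'O' → FULL
col 2: top cell = '.' → open
col 3: top cell = '.' → open
col 4: top cell = '.' → open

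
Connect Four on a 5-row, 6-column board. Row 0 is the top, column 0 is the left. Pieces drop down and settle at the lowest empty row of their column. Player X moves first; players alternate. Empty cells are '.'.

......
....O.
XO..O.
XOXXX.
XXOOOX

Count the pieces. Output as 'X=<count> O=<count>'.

X=8 O=7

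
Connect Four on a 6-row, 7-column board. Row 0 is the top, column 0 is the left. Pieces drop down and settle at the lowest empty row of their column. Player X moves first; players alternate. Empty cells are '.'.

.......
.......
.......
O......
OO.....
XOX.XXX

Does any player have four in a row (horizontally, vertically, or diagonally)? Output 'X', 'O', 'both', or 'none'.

none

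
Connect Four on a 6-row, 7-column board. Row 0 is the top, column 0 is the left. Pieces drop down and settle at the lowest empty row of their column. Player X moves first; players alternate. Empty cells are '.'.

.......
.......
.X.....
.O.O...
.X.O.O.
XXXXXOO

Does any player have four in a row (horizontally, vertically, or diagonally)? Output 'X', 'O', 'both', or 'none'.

X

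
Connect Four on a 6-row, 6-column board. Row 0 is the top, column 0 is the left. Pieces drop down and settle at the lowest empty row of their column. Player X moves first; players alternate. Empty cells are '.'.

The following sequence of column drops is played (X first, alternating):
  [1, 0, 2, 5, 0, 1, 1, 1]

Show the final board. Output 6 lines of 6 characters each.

Answer: ......
......
.O....
.X....
XO....
OXX..O

Derivation:
Move 1: X drops in col 1, lands at row 5
Move 2: O drops in col 0, lands at row 5
Move 3: X drops in col 2, lands at row 5
Move 4: O drops in col 5, lands at row 5
Move 5: X drops in col 0, lands at row 4
Move 6: O drops in col 1, lands at row 4
Move 7: X drops in col 1, lands at row 3
Move 8: O drops in col 1, lands at row 2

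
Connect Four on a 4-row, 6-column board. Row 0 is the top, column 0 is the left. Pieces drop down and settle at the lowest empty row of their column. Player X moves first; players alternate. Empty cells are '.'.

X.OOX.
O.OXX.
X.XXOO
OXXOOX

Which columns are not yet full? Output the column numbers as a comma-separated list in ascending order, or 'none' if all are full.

Answer: 1,5

Derivation:
col 0: top cell = 'X' → FULL
col 1: top cell = '.' → open
col 2: top cell = 'O' → FULL
col 3: top cell = 'O' → FULL
col 4: top cell = 'X' → FULL
col 5: top cell = '.' → open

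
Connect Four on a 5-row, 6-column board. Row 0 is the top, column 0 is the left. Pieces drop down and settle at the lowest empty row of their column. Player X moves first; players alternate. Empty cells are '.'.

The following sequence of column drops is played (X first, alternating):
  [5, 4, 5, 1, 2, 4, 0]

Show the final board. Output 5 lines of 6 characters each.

Move 1: X drops in col 5, lands at row 4
Move 2: O drops in col 4, lands at row 4
Move 3: X drops in col 5, lands at row 3
Move 4: O drops in col 1, lands at row 4
Move 5: X drops in col 2, lands at row 4
Move 6: O drops in col 4, lands at row 3
Move 7: X drops in col 0, lands at row 4

Answer: ......
......
......
....OX
XOX.OX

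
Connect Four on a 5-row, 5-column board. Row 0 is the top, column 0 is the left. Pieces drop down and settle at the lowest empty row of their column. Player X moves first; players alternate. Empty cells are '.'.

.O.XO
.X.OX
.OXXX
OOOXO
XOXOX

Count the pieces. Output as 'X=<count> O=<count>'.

X=10 O=10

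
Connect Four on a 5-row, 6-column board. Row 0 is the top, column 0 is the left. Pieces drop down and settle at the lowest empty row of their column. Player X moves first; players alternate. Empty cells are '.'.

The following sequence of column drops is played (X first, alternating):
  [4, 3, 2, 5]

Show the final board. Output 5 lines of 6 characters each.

Move 1: X drops in col 4, lands at row 4
Move 2: O drops in col 3, lands at row 4
Move 3: X drops in col 2, lands at row 4
Move 4: O drops in col 5, lands at row 4

Answer: ......
......
......
......
..XOXO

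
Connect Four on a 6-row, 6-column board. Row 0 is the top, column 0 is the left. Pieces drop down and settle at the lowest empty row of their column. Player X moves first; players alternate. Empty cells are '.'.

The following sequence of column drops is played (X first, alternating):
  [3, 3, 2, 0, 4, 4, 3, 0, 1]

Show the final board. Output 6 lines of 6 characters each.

Move 1: X drops in col 3, lands at row 5
Move 2: O drops in col 3, lands at row 4
Move 3: X drops in col 2, lands at row 5
Move 4: O drops in col 0, lands at row 5
Move 5: X drops in col 4, lands at row 5
Move 6: O drops in col 4, lands at row 4
Move 7: X drops in col 3, lands at row 3
Move 8: O drops in col 0, lands at row 4
Move 9: X drops in col 1, lands at row 5

Answer: ......
......
......
...X..
O..OO.
OXXXX.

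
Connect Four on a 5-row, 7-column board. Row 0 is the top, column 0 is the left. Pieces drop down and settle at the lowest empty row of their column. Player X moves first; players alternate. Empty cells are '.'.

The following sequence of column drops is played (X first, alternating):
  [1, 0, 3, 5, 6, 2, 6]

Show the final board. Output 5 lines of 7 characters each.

Move 1: X drops in col 1, lands at row 4
Move 2: O drops in col 0, lands at row 4
Move 3: X drops in col 3, lands at row 4
Move 4: O drops in col 5, lands at row 4
Move 5: X drops in col 6, lands at row 4
Move 6: O drops in col 2, lands at row 4
Move 7: X drops in col 6, lands at row 3

Answer: .......
.......
.......
......X
OXOX.OX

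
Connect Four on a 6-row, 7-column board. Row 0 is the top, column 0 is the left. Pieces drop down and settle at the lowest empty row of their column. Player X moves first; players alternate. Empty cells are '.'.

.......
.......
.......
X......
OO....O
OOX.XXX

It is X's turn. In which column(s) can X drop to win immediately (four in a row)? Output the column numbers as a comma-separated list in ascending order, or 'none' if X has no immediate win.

col 0: drop X → no win
col 1: drop X → no win
col 2: drop X → no win
col 3: drop X → WIN!
col 4: drop X → no win
col 5: drop X → no win
col 6: drop X → no win

Answer: 3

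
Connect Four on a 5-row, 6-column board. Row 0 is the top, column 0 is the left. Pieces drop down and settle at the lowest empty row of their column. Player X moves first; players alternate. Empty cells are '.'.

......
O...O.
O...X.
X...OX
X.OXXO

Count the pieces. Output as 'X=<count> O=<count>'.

X=6 O=6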